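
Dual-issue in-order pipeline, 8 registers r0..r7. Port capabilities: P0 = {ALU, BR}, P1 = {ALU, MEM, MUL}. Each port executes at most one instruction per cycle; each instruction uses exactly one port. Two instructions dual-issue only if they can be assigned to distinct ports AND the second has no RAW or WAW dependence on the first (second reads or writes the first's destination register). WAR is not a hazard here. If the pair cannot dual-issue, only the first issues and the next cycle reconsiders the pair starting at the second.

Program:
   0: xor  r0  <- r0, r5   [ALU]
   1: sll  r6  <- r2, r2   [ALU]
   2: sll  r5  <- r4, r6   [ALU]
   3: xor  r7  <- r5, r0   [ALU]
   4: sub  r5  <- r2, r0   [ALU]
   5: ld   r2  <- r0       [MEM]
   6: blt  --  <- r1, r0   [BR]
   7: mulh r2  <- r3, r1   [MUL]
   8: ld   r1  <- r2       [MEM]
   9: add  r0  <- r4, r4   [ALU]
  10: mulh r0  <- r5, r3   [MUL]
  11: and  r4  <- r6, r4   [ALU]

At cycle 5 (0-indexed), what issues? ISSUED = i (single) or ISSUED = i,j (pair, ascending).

#0 head=0: xor/sll i0/i1 dual
#1 head=2: sll i2 RAW r5
#2 head=3: xor/sub i3/i4 dual
#3 head=5: ld/blt i5/i6 dual
#4 head=7: mulh i7 no-port MUL/MEM
#5 head=8: ld/add i8/i9 dual
#6 head=10: mulh/and i10/i11 dual

ISSUED = 8,9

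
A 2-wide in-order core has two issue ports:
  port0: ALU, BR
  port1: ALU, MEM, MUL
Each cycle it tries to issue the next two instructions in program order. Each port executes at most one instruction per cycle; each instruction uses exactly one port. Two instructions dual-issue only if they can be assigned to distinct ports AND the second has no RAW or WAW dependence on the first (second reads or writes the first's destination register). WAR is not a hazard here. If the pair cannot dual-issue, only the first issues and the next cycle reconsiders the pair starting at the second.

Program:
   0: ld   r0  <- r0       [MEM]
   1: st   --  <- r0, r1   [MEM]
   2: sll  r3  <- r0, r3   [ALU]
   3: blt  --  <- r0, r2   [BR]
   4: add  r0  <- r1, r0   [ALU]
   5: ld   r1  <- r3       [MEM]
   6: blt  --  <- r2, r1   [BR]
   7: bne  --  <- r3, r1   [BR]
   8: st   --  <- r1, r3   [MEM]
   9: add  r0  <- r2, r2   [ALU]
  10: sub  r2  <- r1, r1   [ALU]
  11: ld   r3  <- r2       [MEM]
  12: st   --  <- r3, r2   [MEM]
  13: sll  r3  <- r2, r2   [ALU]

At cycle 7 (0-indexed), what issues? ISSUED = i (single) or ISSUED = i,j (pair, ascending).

#0 head=0: ld i0 no-port MEM/MEM
#1 head=1: st+sll i1&i2 pair
#2 head=3: blt+add i3&i4 pair
#3 head=5: ld i5 RAW r1
#4 head=6: blt i6 no-port BR/BR
#5 head=7: bne+st i7&i8 pair
#6 head=9: add+sub i9&i10 pair
#7 head=11: ld i11 no-port MEM/MEM
#8 head=12: st+sll i12&i13 pair

ISSUED = 11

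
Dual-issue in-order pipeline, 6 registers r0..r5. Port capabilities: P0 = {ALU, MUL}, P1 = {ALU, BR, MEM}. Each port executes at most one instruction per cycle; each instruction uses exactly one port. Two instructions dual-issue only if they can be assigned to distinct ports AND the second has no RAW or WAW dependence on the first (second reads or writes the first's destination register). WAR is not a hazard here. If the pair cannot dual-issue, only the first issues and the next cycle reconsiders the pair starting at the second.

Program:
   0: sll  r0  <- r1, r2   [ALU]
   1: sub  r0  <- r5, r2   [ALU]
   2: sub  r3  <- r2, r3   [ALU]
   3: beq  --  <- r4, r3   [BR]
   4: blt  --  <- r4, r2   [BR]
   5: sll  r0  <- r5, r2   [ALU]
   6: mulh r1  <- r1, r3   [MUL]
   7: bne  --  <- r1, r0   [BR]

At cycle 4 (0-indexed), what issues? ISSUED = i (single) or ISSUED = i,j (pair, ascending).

t=0 i0:sll ; WAW r0
t=1 i1&i2:sub;sub ; pair
t=2 i3:beq ; no-port BR/BR
t=3 i4&i5:blt;sll ; pair
t=4 i6:mulh ; RAW r1
t=5 i7:bne ; tail

ISSUED = 6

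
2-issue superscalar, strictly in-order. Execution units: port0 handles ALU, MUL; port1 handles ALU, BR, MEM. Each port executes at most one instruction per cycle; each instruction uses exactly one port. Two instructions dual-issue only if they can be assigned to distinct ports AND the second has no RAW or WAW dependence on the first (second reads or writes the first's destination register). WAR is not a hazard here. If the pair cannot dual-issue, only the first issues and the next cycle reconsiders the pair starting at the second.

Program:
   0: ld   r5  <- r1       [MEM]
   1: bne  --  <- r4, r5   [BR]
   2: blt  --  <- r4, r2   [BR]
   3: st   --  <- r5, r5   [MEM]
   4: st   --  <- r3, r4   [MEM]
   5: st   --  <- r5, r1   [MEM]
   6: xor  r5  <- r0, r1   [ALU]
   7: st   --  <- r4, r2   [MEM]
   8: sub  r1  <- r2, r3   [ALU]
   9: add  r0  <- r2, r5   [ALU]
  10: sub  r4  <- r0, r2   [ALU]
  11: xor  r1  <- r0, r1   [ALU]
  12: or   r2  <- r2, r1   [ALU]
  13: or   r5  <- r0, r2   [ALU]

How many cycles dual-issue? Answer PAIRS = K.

[0] i0  ld  -- no-port MEM/BR
[1] i1  bne  -- no-port BR/BR
[2] i2  blt  -- no-port BR/MEM
[3] i3  st  -- no-port MEM/MEM
[4] i4  st  -- no-port MEM/MEM
[5] i5+i6  st xor  -- dual
[6] i7+i8  st sub  -- dual
[7] i9  add  -- RAW r0
[8] i10+i11  sub xor  -- dual
[9] i12  or  -- RAW r2
[10] i13  or  -- tail

PAIRS = 3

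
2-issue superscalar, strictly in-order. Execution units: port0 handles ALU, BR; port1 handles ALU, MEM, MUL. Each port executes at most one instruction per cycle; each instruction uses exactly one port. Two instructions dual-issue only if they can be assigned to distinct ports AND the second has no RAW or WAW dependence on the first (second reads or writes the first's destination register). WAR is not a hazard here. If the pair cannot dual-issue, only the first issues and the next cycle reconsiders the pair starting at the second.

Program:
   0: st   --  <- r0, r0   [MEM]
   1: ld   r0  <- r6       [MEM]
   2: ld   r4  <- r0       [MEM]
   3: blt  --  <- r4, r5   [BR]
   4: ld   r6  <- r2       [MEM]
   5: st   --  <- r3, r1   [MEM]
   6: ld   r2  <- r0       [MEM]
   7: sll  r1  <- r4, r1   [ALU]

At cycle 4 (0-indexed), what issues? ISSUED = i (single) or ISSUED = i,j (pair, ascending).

ISSUED = 5

t=0 i0:st.MEM ; no-port MEM/MEM
t=1 i1:ld.MEM ; no-port MEM/MEM
t=2 i2:ld.MEM ; RAW r4
t=3 i3+i4:blt.BR+ld.MEM ; dual
t=4 i5:st.MEM ; no-port MEM/MEM
t=5 i6+i7:ld.MEM+sll.ALU ; dual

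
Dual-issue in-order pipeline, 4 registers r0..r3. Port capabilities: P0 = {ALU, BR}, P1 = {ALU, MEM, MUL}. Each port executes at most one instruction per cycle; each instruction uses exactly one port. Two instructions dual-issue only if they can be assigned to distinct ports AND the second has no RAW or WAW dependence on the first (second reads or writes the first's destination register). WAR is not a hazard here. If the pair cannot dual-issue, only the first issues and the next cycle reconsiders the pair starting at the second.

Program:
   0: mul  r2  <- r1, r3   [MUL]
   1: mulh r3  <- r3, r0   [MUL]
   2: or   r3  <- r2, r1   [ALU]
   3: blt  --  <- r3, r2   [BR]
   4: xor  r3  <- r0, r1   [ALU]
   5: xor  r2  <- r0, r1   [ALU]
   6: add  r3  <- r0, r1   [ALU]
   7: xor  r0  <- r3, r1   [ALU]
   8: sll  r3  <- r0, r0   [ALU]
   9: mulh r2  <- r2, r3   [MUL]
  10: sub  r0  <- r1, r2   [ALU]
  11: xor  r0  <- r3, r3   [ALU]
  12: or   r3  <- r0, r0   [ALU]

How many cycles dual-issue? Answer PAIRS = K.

  cy0 -> i0 (mul.MUL) no-port MUL/MUL
  cy1 -> i1 (mulh.MUL) WAW r3
  cy2 -> i2 (or.ALU) RAW r3
  cy3 -> i3/i4 (blt.BR xor.ALU) pair
  cy4 -> i5/i6 (xor.ALU add.ALU) pair
  cy5 -> i7 (xor.ALU) RAW r0
  cy6 -> i8 (sll.ALU) RAW r3
  cy7 -> i9 (mulh.MUL) RAW r2
  cy8 -> i10 (sub.ALU) WAW r0
  cy9 -> i11 (xor.ALU) RAW r0
  cy10 -> i12 (or.ALU) tail

PAIRS = 2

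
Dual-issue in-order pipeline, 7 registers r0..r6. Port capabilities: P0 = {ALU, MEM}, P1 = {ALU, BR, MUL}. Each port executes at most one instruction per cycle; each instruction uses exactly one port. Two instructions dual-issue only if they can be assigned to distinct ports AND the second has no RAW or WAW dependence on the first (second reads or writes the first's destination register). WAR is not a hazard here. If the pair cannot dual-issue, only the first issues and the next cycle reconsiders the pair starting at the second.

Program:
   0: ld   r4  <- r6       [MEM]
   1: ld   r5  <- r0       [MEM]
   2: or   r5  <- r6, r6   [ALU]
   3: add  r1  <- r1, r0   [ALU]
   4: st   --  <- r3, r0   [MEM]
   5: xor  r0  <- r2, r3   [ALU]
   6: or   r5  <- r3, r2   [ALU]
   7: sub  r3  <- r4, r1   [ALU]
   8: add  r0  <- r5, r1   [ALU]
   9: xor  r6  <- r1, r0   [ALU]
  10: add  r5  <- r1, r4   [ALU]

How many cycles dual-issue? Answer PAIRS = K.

PAIRS = 4

t=0 i0:ld ; no-port MEM/MEM
t=1 i1:ld ; WAW r5
t=2 i2/i3:or add ; 2-wide
t=3 i4/i5:st xor ; 2-wide
t=4 i6/i7:or sub ; 2-wide
t=5 i8:add ; RAW r0
t=6 i9/i10:xor add ; 2-wide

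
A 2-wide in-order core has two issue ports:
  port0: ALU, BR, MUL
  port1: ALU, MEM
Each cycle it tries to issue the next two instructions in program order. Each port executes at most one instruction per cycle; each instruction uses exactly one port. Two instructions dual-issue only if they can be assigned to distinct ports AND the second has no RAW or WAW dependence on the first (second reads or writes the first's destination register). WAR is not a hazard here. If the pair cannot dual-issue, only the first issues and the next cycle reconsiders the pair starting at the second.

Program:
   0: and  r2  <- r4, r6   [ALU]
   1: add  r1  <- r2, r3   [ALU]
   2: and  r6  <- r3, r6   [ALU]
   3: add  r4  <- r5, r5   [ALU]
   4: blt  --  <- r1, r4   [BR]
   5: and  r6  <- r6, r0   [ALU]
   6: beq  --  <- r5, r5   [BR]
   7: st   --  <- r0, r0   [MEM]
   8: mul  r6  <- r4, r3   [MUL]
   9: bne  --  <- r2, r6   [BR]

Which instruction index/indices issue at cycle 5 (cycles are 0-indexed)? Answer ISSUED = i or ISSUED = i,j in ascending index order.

t=0 i0:and ; RAW r2
t=1 i1/i2:add+and ; pair
t=2 i3:add ; RAW r4
t=3 i4/i5:blt+and ; pair
t=4 i6/i7:beq+st ; pair
t=5 i8:mul ; no-port MUL/BR
t=6 i9:bne ; tail

ISSUED = 8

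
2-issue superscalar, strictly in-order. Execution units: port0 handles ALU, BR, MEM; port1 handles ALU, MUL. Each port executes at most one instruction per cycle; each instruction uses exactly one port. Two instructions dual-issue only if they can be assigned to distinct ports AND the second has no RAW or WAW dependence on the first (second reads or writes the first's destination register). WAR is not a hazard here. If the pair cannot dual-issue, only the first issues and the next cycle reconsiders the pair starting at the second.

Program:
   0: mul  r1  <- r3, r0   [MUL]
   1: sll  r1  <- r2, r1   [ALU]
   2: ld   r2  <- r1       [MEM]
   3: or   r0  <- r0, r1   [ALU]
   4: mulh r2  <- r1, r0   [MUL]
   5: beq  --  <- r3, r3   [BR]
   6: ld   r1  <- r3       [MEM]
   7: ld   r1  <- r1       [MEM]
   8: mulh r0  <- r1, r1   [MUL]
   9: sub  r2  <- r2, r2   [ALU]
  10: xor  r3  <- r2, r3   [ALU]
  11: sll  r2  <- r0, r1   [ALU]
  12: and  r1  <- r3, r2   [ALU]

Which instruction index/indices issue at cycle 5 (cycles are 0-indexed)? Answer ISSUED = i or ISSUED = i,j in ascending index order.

ISSUED = 7

[0] i0  mul  -- RAW+WAW r1
[1] i1  sll  -- RAW r1
[2] i2&i3  ld;or  -- pair
[3] i4&i5  mulh;beq  -- pair
[4] i6  ld  -- no-port MEM/MEM
[5] i7  ld  -- RAW r1
[6] i8&i9  mulh;sub  -- pair
[7] i10&i11  xor;sll  -- pair
[8] i12  and  -- tail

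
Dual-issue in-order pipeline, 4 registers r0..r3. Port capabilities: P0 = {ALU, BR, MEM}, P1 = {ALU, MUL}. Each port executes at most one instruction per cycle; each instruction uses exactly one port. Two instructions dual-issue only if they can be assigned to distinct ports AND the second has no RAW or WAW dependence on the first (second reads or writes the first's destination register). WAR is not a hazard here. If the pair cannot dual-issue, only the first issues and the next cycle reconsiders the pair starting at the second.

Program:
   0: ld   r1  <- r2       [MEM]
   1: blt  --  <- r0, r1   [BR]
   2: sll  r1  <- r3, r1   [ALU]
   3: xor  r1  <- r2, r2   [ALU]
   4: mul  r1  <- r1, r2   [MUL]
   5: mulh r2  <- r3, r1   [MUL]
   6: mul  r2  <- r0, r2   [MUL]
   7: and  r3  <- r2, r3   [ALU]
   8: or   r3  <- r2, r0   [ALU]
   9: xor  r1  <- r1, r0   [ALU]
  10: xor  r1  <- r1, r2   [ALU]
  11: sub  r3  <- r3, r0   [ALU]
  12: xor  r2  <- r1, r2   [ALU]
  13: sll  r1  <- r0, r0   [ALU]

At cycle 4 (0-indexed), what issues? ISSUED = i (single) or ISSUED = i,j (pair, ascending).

c0: i0 ld  no-port MEM/BR
c1: i1,i2 blt+sll  dual
c2: i3 xor  RAW+WAW r1
c3: i4 mul  no-port MUL/MUL
c4: i5 mulh  no-port MUL/MUL
c5: i6 mul  RAW r2
c6: i7 and  WAW r3
c7: i8,i9 or+xor  dual
c8: i10,i11 xor+sub  dual
c9: i12,i13 xor+sll  dual

ISSUED = 5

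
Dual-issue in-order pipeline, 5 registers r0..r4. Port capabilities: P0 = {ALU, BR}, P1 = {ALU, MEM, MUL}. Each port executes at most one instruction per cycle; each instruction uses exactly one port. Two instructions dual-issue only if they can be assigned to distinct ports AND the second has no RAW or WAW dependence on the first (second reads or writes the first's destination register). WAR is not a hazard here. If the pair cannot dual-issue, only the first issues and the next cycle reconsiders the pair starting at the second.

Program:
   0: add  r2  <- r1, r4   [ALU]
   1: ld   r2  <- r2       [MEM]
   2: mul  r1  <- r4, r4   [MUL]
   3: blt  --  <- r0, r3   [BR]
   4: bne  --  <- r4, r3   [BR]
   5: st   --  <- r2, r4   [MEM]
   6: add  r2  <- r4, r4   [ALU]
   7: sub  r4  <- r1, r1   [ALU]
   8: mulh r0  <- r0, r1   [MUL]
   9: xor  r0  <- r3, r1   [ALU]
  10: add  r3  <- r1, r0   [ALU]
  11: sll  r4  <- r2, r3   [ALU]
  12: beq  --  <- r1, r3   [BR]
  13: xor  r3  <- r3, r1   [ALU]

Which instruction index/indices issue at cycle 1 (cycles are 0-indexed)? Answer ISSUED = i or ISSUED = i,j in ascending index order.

ISSUED = 1

t=0 i0:add.ALU ; RAW+WAW r2
t=1 i1:ld.MEM ; no-port MEM/MUL
t=2 i2+i3:mul.MUL+blt.BR ; 2-wide
t=3 i4+i5:bne.BR+st.MEM ; 2-wide
t=4 i6+i7:add.ALU+sub.ALU ; 2-wide
t=5 i8:mulh.MUL ; WAW r0
t=6 i9:xor.ALU ; RAW r0
t=7 i10:add.ALU ; RAW r3
t=8 i11+i12:sll.ALU+beq.BR ; 2-wide
t=9 i13:xor.ALU ; tail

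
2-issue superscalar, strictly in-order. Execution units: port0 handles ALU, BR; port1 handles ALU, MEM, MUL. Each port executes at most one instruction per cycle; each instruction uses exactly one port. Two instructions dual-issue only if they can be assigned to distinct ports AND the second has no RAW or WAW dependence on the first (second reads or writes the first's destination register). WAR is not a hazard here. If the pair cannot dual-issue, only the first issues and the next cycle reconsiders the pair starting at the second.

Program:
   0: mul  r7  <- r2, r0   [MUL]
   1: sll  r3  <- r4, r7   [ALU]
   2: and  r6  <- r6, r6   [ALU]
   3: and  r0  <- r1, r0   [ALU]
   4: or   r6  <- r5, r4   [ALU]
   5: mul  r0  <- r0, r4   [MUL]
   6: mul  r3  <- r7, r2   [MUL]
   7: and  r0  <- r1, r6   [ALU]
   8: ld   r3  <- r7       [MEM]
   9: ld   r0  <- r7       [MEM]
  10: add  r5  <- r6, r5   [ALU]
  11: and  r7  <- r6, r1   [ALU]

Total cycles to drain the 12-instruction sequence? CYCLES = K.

CYCLES = 8

c0: i0 mul.MUL  RAW r7
c1: i1,i2 sll.ALU and.ALU  2-wide
c2: i3,i4 and.ALU or.ALU  2-wide
c3: i5 mul.MUL  no-port MUL/MUL
c4: i6,i7 mul.MUL and.ALU  2-wide
c5: i8 ld.MEM  no-port MEM/MEM
c6: i9,i10 ld.MEM add.ALU  2-wide
c7: i11 and.ALU  tail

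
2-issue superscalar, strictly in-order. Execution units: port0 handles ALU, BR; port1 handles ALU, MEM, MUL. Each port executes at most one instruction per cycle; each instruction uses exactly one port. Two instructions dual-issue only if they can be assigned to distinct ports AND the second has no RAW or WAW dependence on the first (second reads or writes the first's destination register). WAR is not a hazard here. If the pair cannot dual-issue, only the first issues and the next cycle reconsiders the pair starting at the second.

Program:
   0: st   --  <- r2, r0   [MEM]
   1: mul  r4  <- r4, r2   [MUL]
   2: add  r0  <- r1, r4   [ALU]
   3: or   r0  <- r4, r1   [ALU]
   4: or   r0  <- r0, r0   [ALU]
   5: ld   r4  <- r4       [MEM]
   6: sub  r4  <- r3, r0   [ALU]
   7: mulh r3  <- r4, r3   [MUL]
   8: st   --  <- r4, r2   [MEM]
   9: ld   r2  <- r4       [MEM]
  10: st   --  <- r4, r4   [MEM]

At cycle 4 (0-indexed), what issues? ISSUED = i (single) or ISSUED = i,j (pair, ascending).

c0: i0 st  no-port MEM/MUL
c1: i1 mul  RAW r4
c2: i2 add  WAW r0
c3: i3 or  RAW+WAW r0
c4: i4/i5 or ld  pair
c5: i6 sub  RAW r4
c6: i7 mulh  no-port MUL/MEM
c7: i8 st  no-port MEM/MEM
c8: i9 ld  no-port MEM/MEM
c9: i10 st  tail

ISSUED = 4,5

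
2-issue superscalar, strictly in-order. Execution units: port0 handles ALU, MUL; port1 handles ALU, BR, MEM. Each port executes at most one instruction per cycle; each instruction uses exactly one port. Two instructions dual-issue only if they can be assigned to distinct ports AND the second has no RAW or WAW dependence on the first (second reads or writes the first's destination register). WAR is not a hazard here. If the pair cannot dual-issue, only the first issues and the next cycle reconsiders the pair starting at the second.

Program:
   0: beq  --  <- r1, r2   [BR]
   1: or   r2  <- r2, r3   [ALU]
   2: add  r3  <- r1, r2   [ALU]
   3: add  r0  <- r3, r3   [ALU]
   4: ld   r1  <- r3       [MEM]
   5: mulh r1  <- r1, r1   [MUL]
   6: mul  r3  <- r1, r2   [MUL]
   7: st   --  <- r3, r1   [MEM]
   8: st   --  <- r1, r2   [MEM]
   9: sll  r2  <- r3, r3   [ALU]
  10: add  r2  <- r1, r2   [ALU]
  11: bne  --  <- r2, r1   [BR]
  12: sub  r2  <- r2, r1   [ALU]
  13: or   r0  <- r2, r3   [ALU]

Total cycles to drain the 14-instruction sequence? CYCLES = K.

0. beq.BR+or.ALU @i0/i1  | pair
1. add.ALU @i2  | RAW r3
2. add.ALU+ld.MEM @i3/i4  | pair
3. mulh.MUL @i5  | no-port MUL/MUL
4. mul.MUL @i6  | RAW r3
5. st.MEM @i7  | no-port MEM/MEM
6. st.MEM+sll.ALU @i8/i9  | pair
7. add.ALU @i10  | RAW r2
8. bne.BR+sub.ALU @i11/i12  | pair
9. or.ALU @i13  | tail

CYCLES = 10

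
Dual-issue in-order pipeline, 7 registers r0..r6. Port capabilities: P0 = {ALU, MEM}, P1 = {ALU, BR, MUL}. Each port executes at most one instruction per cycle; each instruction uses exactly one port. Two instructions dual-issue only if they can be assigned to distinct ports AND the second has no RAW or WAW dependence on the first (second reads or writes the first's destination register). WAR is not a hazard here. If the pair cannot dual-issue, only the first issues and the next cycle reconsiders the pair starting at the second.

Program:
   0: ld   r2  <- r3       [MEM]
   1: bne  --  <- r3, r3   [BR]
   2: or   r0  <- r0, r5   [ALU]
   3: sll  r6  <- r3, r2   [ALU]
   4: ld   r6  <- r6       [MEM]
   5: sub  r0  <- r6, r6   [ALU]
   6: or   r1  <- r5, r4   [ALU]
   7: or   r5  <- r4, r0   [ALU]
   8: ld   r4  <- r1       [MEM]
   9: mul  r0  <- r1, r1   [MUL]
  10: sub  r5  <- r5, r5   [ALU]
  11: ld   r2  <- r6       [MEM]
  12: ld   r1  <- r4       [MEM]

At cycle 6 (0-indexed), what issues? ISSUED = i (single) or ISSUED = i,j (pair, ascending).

ISSUED = 11

#0 head=0: ld;bne i0+i1 2-wide
#1 head=2: or;sll i2+i3 2-wide
#2 head=4: ld i4 RAW r6
#3 head=5: sub;or i5+i6 2-wide
#4 head=7: or;ld i7+i8 2-wide
#5 head=9: mul;sub i9+i10 2-wide
#6 head=11: ld i11 no-port MEM/MEM
#7 head=12: ld i12 tail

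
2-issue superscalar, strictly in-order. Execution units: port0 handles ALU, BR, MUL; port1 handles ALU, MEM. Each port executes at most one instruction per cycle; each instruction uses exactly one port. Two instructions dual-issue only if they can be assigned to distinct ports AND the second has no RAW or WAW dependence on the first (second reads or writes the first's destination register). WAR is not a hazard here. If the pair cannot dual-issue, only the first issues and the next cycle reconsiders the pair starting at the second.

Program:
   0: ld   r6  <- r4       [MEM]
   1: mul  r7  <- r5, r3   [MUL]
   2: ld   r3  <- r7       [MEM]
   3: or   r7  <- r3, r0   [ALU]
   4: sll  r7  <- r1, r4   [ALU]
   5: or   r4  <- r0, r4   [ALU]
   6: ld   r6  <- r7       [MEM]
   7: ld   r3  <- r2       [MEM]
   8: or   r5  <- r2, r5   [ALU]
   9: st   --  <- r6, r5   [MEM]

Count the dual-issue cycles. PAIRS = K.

[0] i0,i1  ld mul  -- pair
[1] i2  ld  -- RAW r3
[2] i3  or  -- WAW r7
[3] i4,i5  sll or  -- pair
[4] i6  ld  -- no-port MEM/MEM
[5] i7,i8  ld or  -- pair
[6] i9  st  -- tail

PAIRS = 3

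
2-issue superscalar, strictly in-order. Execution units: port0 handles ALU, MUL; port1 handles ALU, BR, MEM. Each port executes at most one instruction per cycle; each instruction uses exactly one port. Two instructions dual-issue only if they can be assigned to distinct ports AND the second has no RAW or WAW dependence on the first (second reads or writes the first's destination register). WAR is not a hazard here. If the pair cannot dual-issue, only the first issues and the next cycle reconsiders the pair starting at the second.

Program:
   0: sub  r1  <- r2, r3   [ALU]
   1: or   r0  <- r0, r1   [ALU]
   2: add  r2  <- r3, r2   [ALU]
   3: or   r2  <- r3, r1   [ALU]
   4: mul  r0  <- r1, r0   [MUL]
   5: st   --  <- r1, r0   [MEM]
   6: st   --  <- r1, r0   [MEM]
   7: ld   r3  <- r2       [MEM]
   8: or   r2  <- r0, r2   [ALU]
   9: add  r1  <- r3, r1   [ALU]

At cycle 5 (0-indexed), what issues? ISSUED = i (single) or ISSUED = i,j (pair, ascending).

ISSUED = 7,8

  cy0 -> i0 (sub.ALU) RAW r1
  cy1 -> i1,i2 (or.ALU/add.ALU) pair
  cy2 -> i3,i4 (or.ALU/mul.MUL) pair
  cy3 -> i5 (st.MEM) no-port MEM/MEM
  cy4 -> i6 (st.MEM) no-port MEM/MEM
  cy5 -> i7,i8 (ld.MEM/or.ALU) pair
  cy6 -> i9 (add.ALU) tail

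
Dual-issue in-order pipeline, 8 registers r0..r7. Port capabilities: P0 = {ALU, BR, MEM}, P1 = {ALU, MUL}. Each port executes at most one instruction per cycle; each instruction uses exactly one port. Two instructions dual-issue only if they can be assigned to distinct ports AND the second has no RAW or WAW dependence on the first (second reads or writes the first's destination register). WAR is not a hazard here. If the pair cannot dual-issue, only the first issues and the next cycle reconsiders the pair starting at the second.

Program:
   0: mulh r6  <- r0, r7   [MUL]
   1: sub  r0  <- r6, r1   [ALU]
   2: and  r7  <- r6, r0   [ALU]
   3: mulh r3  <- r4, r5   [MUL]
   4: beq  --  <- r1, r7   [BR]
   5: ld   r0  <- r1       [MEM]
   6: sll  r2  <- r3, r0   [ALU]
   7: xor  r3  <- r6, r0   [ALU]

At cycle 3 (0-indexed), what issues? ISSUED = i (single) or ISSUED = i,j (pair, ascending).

ISSUED = 4

[0] i0  mulh  -- RAW r6
[1] i1  sub  -- RAW r0
[2] i2/i3  and mulh  -- pair
[3] i4  beq  -- no-port BR/MEM
[4] i5  ld  -- RAW r0
[5] i6/i7  sll xor  -- pair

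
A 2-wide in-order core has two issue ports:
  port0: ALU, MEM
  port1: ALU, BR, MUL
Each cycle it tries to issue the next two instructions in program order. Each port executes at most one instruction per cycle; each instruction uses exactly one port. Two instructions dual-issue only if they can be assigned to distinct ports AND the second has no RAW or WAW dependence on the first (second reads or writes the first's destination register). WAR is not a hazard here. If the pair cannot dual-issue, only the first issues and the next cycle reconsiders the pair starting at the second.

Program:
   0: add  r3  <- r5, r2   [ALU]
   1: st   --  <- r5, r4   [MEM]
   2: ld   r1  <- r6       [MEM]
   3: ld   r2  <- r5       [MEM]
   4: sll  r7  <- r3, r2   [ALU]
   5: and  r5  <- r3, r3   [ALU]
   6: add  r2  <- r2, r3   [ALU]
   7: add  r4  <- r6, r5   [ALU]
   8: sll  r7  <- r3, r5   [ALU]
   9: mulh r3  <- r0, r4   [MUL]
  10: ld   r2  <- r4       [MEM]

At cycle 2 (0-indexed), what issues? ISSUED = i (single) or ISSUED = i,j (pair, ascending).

0. add.ALU;st.MEM @i0+i1  | 2-wide
1. ld.MEM @i2  | no-port MEM/MEM
2. ld.MEM @i3  | RAW r2
3. sll.ALU;and.ALU @i4+i5  | 2-wide
4. add.ALU;add.ALU @i6+i7  | 2-wide
5. sll.ALU;mulh.MUL @i8+i9  | 2-wide
6. ld.MEM @i10  | tail

ISSUED = 3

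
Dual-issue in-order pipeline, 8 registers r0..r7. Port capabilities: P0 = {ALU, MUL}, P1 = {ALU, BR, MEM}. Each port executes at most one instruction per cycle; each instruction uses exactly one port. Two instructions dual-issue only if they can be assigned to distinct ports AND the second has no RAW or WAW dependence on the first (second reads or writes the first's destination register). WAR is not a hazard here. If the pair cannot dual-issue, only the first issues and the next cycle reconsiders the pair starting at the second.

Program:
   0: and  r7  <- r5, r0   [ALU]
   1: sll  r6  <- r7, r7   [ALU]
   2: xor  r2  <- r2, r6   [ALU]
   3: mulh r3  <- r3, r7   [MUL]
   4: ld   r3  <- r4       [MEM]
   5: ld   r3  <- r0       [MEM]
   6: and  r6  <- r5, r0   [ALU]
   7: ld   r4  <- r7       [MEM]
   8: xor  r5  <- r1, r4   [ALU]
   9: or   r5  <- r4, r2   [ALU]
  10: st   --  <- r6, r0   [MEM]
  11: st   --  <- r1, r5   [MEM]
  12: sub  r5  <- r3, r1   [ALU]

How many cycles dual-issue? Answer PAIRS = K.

0. and.ALU @i0  | RAW r7
1. sll.ALU @i1  | RAW r6
2. xor.ALU mulh.MUL @i2/i3  | 2-wide
3. ld.MEM @i4  | no-port MEM/MEM
4. ld.MEM and.ALU @i5/i6  | 2-wide
5. ld.MEM @i7  | RAW r4
6. xor.ALU @i8  | WAW r5
7. or.ALU st.MEM @i9/i10  | 2-wide
8. st.MEM sub.ALU @i11/i12  | 2-wide

PAIRS = 4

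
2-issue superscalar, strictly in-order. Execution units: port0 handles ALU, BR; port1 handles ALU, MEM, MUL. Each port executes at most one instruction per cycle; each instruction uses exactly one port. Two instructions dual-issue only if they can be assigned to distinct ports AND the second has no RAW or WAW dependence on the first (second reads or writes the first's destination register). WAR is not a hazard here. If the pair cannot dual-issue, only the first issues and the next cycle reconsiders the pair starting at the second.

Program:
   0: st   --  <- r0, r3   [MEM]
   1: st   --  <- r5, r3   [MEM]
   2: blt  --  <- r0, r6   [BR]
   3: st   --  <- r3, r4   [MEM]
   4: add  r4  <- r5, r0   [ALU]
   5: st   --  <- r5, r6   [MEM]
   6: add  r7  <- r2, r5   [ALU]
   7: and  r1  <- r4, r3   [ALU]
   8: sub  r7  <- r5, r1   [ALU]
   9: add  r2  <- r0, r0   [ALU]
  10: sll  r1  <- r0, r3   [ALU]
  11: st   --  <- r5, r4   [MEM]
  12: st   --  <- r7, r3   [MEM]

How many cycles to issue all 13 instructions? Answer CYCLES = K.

#0 head=0: st i0 no-port MEM/MEM
#1 head=1: st blt i1&i2 2-wide
#2 head=3: st add i3&i4 2-wide
#3 head=5: st add i5&i6 2-wide
#4 head=7: and i7 RAW r1
#5 head=8: sub add i8&i9 2-wide
#6 head=10: sll st i10&i11 2-wide
#7 head=12: st i12 tail

CYCLES = 8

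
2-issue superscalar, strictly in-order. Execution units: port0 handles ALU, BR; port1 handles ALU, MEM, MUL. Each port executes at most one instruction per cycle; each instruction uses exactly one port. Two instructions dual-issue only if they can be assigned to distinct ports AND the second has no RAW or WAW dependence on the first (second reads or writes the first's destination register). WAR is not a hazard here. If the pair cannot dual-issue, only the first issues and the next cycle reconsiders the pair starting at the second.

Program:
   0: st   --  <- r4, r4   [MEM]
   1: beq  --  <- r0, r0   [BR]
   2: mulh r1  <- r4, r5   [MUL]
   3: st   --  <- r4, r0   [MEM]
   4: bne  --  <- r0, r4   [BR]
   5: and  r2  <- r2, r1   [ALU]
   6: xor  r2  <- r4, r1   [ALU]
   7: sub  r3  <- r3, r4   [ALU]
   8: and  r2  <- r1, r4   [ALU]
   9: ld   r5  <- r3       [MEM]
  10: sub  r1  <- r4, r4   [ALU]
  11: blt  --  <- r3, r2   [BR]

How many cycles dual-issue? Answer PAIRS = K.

t=0 i0,i1:st.MEM+beq.BR ; 2-wide
t=1 i2:mulh.MUL ; no-port MUL/MEM
t=2 i3,i4:st.MEM+bne.BR ; 2-wide
t=3 i5:and.ALU ; WAW r2
t=4 i6,i7:xor.ALU+sub.ALU ; 2-wide
t=5 i8,i9:and.ALU+ld.MEM ; 2-wide
t=6 i10,i11:sub.ALU+blt.BR ; 2-wide

PAIRS = 5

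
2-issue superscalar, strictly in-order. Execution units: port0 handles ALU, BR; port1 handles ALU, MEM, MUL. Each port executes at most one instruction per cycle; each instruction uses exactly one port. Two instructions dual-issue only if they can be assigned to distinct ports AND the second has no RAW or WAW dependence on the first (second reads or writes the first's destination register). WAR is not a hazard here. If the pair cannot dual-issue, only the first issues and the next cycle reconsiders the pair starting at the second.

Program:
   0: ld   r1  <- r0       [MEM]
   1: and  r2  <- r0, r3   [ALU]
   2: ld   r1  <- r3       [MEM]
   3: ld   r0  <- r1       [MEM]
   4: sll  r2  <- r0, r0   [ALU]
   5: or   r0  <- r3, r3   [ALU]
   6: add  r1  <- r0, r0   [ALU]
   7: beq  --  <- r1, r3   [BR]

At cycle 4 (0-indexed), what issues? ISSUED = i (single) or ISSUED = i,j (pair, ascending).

ISSUED = 6

t=0 i0,i1:ld.MEM/and.ALU ; dual
t=1 i2:ld.MEM ; no-port MEM/MEM
t=2 i3:ld.MEM ; RAW r0
t=3 i4,i5:sll.ALU/or.ALU ; dual
t=4 i6:add.ALU ; RAW r1
t=5 i7:beq.BR ; tail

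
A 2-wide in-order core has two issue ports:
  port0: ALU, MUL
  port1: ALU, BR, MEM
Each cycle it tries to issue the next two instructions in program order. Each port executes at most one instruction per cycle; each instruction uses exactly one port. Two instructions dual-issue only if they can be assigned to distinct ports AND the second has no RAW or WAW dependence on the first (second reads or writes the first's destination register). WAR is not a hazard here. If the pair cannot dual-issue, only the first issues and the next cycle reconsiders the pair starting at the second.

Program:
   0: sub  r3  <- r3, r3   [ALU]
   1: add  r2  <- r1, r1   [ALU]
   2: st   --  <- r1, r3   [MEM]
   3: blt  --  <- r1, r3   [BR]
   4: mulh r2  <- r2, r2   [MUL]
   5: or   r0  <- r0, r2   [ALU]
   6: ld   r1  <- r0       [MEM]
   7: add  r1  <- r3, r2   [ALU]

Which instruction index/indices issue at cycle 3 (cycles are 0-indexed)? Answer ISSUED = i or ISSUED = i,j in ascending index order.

ISSUED = 5

[0] i0+i1  sub.ALU+add.ALU  -- 2-wide
[1] i2  st.MEM  -- no-port MEM/BR
[2] i3+i4  blt.BR+mulh.MUL  -- 2-wide
[3] i5  or.ALU  -- RAW r0
[4] i6  ld.MEM  -- WAW r1
[5] i7  add.ALU  -- tail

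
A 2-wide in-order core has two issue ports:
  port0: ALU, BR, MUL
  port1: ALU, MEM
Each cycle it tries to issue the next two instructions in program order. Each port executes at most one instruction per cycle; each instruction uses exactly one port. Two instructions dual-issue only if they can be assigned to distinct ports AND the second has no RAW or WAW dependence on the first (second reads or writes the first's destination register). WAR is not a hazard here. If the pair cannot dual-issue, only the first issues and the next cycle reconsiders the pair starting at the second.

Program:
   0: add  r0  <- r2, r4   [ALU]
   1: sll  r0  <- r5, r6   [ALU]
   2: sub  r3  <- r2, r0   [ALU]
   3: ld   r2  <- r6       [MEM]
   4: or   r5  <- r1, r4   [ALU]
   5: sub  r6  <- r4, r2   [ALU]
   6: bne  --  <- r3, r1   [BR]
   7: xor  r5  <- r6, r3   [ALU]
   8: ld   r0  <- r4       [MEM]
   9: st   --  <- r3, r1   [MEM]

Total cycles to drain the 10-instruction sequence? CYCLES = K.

CYCLES = 7

  cy0 -> i0 (add.ALU) WAW r0
  cy1 -> i1 (sll.ALU) RAW r0
  cy2 -> i2&i3 (sub.ALU/ld.MEM) pair
  cy3 -> i4&i5 (or.ALU/sub.ALU) pair
  cy4 -> i6&i7 (bne.BR/xor.ALU) pair
  cy5 -> i8 (ld.MEM) no-port MEM/MEM
  cy6 -> i9 (st.MEM) tail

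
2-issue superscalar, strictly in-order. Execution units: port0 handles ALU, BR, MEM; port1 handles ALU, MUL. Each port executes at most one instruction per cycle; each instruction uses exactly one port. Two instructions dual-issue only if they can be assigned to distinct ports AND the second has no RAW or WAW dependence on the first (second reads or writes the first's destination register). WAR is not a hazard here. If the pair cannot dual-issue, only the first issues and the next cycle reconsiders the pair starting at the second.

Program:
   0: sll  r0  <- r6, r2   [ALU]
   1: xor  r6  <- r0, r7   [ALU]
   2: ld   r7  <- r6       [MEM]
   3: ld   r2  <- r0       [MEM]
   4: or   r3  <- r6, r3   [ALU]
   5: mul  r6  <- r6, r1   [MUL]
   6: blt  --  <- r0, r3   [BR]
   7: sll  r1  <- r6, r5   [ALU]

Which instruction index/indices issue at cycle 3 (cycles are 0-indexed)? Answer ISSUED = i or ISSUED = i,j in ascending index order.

ISSUED = 3,4

[0] i0  sll  -- RAW r0
[1] i1  xor  -- RAW r6
[2] i2  ld  -- no-port MEM/MEM
[3] i3/i4  ld or  -- dual
[4] i5/i6  mul blt  -- dual
[5] i7  sll  -- tail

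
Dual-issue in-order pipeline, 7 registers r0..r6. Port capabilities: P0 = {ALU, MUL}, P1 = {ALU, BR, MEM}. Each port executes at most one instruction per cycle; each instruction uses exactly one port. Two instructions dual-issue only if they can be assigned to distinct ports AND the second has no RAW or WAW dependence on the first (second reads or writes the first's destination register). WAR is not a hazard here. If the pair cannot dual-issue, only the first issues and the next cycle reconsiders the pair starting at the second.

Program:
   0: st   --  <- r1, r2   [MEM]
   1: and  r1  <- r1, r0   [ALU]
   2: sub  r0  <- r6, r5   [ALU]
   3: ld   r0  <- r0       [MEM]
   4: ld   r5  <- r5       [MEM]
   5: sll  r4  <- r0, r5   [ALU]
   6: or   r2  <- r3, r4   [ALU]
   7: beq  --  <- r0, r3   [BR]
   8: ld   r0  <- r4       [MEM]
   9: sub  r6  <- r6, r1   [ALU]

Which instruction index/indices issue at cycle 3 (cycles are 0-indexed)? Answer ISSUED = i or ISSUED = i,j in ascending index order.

ISSUED = 4

t=0 i0/i1:st and ; pair
t=1 i2:sub ; RAW+WAW r0
t=2 i3:ld ; no-port MEM/MEM
t=3 i4:ld ; RAW r5
t=4 i5:sll ; RAW r4
t=5 i6/i7:or beq ; pair
t=6 i8/i9:ld sub ; pair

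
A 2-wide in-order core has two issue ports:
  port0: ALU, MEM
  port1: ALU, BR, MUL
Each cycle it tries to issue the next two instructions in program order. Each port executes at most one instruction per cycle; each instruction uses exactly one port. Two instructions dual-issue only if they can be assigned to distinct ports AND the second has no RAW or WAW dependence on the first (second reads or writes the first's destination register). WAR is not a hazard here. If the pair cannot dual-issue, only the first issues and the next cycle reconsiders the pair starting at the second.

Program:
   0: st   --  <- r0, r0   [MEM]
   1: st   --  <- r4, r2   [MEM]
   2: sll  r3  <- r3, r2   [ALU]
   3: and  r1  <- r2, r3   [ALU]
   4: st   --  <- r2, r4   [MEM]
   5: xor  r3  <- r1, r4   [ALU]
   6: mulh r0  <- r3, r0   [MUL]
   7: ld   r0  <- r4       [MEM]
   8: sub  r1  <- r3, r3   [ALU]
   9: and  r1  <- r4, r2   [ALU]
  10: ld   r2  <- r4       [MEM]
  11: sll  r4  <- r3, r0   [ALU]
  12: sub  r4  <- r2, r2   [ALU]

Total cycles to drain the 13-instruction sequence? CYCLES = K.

  cy0 -> i0 (st.MEM) no-port MEM/MEM
  cy1 -> i1+i2 (st.MEM sll.ALU) dual
  cy2 -> i3+i4 (and.ALU st.MEM) dual
  cy3 -> i5 (xor.ALU) RAW r3
  cy4 -> i6 (mulh.MUL) WAW r0
  cy5 -> i7+i8 (ld.MEM sub.ALU) dual
  cy6 -> i9+i10 (and.ALU ld.MEM) dual
  cy7 -> i11 (sll.ALU) WAW r4
  cy8 -> i12 (sub.ALU) tail

CYCLES = 9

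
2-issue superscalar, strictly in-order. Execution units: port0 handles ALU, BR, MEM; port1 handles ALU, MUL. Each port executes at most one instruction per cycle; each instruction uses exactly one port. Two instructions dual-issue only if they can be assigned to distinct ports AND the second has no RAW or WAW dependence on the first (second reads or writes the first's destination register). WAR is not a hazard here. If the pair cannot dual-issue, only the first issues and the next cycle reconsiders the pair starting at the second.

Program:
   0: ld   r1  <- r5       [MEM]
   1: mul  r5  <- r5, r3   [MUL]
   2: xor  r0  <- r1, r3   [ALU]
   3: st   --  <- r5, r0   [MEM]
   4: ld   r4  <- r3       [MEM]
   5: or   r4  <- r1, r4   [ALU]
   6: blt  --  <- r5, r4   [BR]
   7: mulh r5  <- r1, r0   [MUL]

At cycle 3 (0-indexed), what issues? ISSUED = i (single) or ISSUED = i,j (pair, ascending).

t=0 i0+i1:ld.MEM/mul.MUL ; pair
t=1 i2:xor.ALU ; RAW r0
t=2 i3:st.MEM ; no-port MEM/MEM
t=3 i4:ld.MEM ; RAW+WAW r4
t=4 i5:or.ALU ; RAW r4
t=5 i6+i7:blt.BR/mulh.MUL ; pair

ISSUED = 4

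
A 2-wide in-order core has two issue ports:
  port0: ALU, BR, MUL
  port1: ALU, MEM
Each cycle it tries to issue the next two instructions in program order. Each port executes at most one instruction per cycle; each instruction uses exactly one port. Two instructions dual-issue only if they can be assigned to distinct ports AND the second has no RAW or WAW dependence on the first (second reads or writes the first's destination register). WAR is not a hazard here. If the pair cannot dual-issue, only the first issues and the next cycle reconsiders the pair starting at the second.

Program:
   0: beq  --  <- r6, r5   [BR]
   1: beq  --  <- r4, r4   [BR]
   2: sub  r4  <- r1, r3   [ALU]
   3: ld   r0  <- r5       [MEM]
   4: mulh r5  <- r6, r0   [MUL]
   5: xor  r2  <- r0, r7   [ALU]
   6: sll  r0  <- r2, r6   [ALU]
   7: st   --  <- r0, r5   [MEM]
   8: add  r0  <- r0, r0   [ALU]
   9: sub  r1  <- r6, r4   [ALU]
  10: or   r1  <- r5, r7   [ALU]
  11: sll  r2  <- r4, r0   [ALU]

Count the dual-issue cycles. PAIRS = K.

t=0 i0:beq ; no-port BR/BR
t=1 i1/i2:beq;sub ; pair
t=2 i3:ld ; RAW r0
t=3 i4/i5:mulh;xor ; pair
t=4 i6:sll ; RAW r0
t=5 i7/i8:st;add ; pair
t=6 i9:sub ; WAW r1
t=7 i10/i11:or;sll ; pair

PAIRS = 4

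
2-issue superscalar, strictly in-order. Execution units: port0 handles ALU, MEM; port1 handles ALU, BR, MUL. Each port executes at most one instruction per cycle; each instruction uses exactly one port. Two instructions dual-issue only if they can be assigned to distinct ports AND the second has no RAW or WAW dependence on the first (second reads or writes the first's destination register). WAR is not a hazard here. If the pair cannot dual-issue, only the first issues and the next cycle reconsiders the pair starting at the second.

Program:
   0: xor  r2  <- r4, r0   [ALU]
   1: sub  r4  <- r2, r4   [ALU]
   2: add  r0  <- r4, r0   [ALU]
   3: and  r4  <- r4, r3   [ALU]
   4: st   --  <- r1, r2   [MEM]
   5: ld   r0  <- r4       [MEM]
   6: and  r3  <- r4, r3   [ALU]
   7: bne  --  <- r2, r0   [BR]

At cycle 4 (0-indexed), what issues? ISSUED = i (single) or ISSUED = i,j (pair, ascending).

ISSUED = 5,6

0. xor.ALU @i0  | RAW r2
1. sub.ALU @i1  | RAW r4
2. add.ALU and.ALU @i2+i3  | 2-wide
3. st.MEM @i4  | no-port MEM/MEM
4. ld.MEM and.ALU @i5+i6  | 2-wide
5. bne.BR @i7  | tail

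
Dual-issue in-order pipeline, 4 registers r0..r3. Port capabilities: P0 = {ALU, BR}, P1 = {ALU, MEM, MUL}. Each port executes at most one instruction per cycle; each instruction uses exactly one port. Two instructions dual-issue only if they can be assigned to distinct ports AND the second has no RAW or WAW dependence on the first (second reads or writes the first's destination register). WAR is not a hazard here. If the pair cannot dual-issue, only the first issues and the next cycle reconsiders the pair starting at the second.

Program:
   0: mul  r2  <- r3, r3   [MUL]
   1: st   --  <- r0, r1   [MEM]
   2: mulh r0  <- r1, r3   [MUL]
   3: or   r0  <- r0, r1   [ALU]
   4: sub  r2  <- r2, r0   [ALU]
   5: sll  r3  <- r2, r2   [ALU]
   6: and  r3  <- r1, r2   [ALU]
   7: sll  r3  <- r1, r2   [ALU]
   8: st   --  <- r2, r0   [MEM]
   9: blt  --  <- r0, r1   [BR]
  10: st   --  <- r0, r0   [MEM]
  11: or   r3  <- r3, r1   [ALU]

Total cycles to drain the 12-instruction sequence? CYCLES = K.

  cy0 -> i0 (mul) no-port MUL/MEM
  cy1 -> i1 (st) no-port MEM/MUL
  cy2 -> i2 (mulh) RAW+WAW r0
  cy3 -> i3 (or) RAW r0
  cy4 -> i4 (sub) RAW r2
  cy5 -> i5 (sll) WAW r3
  cy6 -> i6 (and) WAW r3
  cy7 -> i7&i8 (sll;st) 2-wide
  cy8 -> i9&i10 (blt;st) 2-wide
  cy9 -> i11 (or) tail

CYCLES = 10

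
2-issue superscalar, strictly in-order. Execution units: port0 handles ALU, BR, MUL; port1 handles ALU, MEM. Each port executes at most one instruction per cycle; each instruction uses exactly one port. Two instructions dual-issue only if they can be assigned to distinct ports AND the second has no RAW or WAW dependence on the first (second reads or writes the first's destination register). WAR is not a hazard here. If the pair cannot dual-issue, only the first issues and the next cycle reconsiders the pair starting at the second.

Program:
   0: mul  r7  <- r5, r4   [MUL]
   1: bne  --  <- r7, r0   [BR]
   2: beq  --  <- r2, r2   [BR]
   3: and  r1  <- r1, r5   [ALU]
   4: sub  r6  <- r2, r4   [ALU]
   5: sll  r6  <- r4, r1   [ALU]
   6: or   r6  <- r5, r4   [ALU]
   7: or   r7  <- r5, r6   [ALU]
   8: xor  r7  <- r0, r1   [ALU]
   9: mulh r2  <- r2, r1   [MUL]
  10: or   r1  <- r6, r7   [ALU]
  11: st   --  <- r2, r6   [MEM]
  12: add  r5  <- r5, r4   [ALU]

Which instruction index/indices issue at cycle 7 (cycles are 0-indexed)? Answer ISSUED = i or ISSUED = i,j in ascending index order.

ISSUED = 8,9

t=0 i0:mul ; no-port MUL/BR
t=1 i1:bne ; no-port BR/BR
t=2 i2/i3:beq+and ; 2-wide
t=3 i4:sub ; WAW r6
t=4 i5:sll ; WAW r6
t=5 i6:or ; RAW r6
t=6 i7:or ; WAW r7
t=7 i8/i9:xor+mulh ; 2-wide
t=8 i10/i11:or+st ; 2-wide
t=9 i12:add ; tail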